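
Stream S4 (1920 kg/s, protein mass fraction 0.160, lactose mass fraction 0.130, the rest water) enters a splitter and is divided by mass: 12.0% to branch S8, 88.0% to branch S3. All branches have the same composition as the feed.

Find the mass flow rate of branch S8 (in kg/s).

Branch S8 flow = 0.120×1920 = 230.4 kg/s.

230.4 kg/s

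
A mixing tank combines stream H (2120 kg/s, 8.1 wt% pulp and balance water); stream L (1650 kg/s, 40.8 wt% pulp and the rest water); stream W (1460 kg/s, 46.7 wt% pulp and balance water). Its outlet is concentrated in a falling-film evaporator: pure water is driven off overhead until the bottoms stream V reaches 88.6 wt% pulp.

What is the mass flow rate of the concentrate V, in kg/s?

pulp entering = 2120×0.081 + 1650×0.408 + 1460×0.467 = 1526.7 kg/s.
All pulp reports to V, so V = 1526.7/0.886 = 1723.2 kg/s.

1723 kg/s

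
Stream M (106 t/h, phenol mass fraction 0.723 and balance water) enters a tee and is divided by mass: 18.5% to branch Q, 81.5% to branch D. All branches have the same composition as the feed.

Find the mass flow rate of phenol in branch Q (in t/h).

14.18 t/h

Branch Q total = 0.185×106 = 19.61 t/h.
phenol in Q = 0.723×19.61 = 14.178 t/h.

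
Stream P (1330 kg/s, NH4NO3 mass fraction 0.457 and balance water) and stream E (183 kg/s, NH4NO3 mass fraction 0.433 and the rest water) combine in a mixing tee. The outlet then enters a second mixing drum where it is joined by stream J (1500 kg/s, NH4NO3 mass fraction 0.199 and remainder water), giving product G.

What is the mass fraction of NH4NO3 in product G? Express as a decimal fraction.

0.327

Overall, product flow = 3013 kg/s.
NH4NO3 in = 1330×0.457 + 183×0.433 + 1500×0.199 = 985.55 kg/s.
NH4NO3 fraction in G = 0.327.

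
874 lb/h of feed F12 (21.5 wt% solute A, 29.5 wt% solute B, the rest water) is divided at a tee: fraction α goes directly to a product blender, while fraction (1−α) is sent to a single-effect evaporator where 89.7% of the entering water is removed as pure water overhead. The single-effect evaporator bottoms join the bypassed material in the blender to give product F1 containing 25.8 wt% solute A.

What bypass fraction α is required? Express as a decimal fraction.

All 874×0.215 = 187.91 lb/h of solute A reaches F1, so F1 = 187.91/0.258 = 728.33 lb/h and vapour = 145.67 lb/h.
The evaporator receives (1−α)·874 of feed at 0.490 water and removes 0.897 of that water:
0.897×0.490×(1−α)×874 = 145.67
(1−α) = 145.67/384.15 = 0.3792;  α = 0.6208.

0.621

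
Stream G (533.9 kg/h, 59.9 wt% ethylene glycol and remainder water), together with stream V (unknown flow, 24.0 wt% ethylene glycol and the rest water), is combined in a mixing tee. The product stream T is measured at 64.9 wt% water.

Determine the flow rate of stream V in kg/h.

Let V be the unknown flow. Total out = 533.9 + V.
water balance: 214.09 + 0.760·V = 0.649·(533.9 + V)
(0.760 − 0.649)·V = 0.649×533.9 − 214.09 = 132.41
V = 132.41 / 0.111 = 1192.9 kg/h

1193 kg/h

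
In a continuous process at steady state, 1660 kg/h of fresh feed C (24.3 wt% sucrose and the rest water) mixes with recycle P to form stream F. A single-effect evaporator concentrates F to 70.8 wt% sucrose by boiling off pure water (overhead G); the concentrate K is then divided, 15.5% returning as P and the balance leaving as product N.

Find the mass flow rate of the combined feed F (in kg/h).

Overall sucrose balance (none leaves overhead): sucrose in fresh feed = sucrose in product, i.e. 1660×0.243 = (1−0.155)·K·0.708.
K = 403.38/(0.708×0.845) = 674.26 kg/h.
Recycle P = 0.155×674.26 = 104.51 kg/h.
Combined feed F = 1660 + 104.51 = 1764.5 kg/h.

1765 kg/h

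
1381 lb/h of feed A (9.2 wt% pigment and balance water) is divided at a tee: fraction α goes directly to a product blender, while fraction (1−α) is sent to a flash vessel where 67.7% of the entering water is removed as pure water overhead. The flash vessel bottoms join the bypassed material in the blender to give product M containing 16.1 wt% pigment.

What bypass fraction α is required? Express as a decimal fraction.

0.303

All 1381×0.092 = 127.05 lb/h of pigment reaches M, so M = 127.05/0.161 = 789.14 lb/h and vapour = 591.86 lb/h.
The evaporator receives (1−α)·1381 of feed at 0.908 water and removes 0.677 of that water:
0.677×0.908×(1−α)×1381 = 591.86
(1−α) = 591.86/848.92 = 0.6972;  α = 0.3028.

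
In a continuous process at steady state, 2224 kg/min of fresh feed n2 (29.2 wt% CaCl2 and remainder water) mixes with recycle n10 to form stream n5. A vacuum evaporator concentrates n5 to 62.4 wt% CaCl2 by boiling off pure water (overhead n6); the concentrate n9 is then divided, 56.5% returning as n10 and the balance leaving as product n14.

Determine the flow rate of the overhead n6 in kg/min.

Overall CaCl2 balance (none leaves overhead): CaCl2 in fresh feed = CaCl2 in product, i.e. 2224×0.292 = (1−0.565)·n9·0.624.
n9 = 649.41/(0.624×0.435) = 2392.5 kg/min.
Recycle n10 = 0.565×2392.5 = 1351.7 kg/min.
Combined feed n5 = 2224 + 1351.7 = 3575.7 kg/min.
Overhead n6 = n5 − n9 = 3575.7 − 2392.5 = 1183.3 kg/min.

1183 kg/min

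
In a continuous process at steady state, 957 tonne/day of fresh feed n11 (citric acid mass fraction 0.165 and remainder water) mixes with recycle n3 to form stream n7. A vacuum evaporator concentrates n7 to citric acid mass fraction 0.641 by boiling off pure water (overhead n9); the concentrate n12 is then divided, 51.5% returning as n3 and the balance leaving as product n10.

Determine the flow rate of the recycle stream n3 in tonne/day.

261.6 tonne/day

Overall citric acid balance (none leaves overhead): citric acid in fresh feed = citric acid in product, i.e. 957×0.165 = (1−0.515)·n12·0.641.
n12 = 157.91/(0.641×0.485) = 507.92 tonne/day.
Recycle n3 = 0.515×507.92 = 261.58 tonne/day.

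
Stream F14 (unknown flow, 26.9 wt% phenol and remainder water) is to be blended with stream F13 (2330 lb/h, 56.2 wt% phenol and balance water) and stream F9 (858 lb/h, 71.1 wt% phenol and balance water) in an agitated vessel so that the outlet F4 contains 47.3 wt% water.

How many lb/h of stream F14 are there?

928 lb/h

Let F14 be the unknown flow. Total out = 3188 + F14.
water balance: 1268.5 + 0.731·F14 = 0.473·(3188 + F14)
(0.731 − 0.473)·F14 = 0.473×3188 − 1268.5 = 239.42
F14 = 239.42 / 0.258 = 927.99 lb/h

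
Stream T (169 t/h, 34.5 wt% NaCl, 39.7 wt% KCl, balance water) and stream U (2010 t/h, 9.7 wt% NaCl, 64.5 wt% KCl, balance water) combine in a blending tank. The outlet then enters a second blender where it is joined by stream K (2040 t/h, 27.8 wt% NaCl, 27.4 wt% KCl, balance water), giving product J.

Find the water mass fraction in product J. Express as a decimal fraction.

0.3499

Overall, product flow = 4219 t/h.
water in = 169×0.258 + 2010×0.258 + 2040×0.448 = 1476.1 t/h.
water fraction in J = 0.3499.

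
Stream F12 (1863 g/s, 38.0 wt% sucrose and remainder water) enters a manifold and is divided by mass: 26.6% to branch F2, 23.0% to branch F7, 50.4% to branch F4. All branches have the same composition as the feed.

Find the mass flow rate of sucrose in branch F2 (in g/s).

Branch F2 total = 0.266×1863 = 495.56 g/s.
sucrose in F2 = 0.380×495.56 = 188.31 g/s.

188.3 g/s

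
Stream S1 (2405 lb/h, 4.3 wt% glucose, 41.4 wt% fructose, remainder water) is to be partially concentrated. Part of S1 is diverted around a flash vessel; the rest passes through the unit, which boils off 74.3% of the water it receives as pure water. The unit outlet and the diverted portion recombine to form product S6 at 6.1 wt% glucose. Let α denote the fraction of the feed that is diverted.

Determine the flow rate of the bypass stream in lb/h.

646 lb/h

All 2405×0.043 = 103.41 lb/h of glucose reaches S6, so S6 = 103.41/0.061 = 1695.3 lb/h and vapour = 709.67 lb/h.
The evaporator receives (1−α)·2405 of feed at 0.543 water and removes 0.743 of that water:
0.743×0.543×(1−α)×2405 = 709.67
(1−α) = 709.67/970.29 = 0.7314;  α = 0.2686.
Bypass flow = 0.2686×2405 = 645.99 lb/h.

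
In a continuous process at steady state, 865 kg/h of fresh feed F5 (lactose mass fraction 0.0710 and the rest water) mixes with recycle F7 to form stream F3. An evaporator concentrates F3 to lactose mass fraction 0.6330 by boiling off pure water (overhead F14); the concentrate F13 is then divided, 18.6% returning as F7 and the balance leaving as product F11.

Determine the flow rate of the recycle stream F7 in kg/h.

22.17 kg/h

Overall lactose balance (none leaves overhead): lactose in fresh feed = lactose in product, i.e. 865×0.071 = (1−0.186)·F13·0.633.
F13 = 61.415/(0.633×0.814) = 119.19 kg/h.
Recycle F7 = 0.186×119.19 = 22.17 kg/h.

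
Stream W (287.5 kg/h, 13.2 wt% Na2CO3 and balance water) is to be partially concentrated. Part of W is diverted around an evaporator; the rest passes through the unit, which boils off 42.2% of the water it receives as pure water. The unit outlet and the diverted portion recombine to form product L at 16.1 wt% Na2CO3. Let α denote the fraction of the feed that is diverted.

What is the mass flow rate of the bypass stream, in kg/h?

All 287.5×0.132 = 37.95 kg/h of Na2CO3 reaches L, so L = 37.95/0.161 = 235.71 kg/h and vapour = 51.786 kg/h.
The evaporator receives (1−α)·287.5 of feed at 0.868 water and removes 0.422 of that water:
0.422×0.868×(1−α)×287.5 = 51.786
(1−α) = 51.786/105.31 = 0.4917;  α = 0.5083.
Bypass flow = 0.5083×287.5 = 146.12 kg/h.

146.1 kg/h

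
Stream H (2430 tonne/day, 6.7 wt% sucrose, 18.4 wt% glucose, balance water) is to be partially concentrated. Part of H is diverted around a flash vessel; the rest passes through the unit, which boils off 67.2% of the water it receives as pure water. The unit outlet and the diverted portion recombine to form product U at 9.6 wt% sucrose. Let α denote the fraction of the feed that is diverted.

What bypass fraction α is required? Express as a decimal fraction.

All 2430×0.067 = 162.81 tonne/day of sucrose reaches U, so U = 162.81/0.096 = 1695.9 tonne/day and vapour = 734.06 tonne/day.
The evaporator receives (1−α)·2430 of feed at 0.749 water and removes 0.672 of that water:
0.672×0.749×(1−α)×2430 = 734.06
(1−α) = 734.06/1223.1 = 0.6002;  α = 0.3998.

0.400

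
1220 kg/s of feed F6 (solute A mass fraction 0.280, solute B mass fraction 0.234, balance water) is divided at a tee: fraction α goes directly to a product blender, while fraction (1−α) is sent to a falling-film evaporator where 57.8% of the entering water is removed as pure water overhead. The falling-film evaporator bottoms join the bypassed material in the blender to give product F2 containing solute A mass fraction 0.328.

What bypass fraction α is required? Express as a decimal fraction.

0.479

All 1220×0.280 = 341.6 kg/s of solute A reaches F2, so F2 = 341.6/0.328 = 1041.5 kg/s and vapour = 178.54 kg/s.
The evaporator receives (1−α)·1220 of feed at 0.486 water and removes 0.578 of that water:
0.578×0.486×(1−α)×1220 = 178.54
(1−α) = 178.54/342.71 = 0.5210;  α = 0.4790.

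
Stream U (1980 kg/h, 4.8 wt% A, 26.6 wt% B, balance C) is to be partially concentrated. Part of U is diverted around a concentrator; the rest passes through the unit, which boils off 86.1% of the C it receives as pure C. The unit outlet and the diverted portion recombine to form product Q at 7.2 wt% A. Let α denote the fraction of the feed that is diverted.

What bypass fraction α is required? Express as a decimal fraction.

All 1980×0.048 = 95.04 kg/h of A reaches Q, so Q = 95.04/0.072 = 1320 kg/h and vapour = 660 kg/h.
The evaporator receives (1−α)·1980 of feed at 0.686 C and removes 0.861 of that C:
0.861×0.686×(1−α)×1980 = 660
(1−α) = 660/1169.5 = 0.5644;  α = 0.4356.

0.436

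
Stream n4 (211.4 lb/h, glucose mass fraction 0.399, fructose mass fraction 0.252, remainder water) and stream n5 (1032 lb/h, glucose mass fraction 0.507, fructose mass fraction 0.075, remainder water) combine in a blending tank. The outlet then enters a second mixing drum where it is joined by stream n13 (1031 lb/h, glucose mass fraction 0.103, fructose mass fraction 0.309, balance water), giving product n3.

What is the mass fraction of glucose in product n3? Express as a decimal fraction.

0.314

Overall, product flow = 2274.4 lb/h.
glucose in = 211.4×0.399 + 1032×0.507 + 1031×0.103 = 713.77 lb/h.
glucose fraction in n3 = 0.314.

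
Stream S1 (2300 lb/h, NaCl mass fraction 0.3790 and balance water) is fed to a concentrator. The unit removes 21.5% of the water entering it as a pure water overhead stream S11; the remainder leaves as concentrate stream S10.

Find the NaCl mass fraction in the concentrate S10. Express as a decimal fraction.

NaCl is not removed: 2300×0.379 = 871.7 lb/h of NaCl enters S10.
water entering = 2300×0.621 = 1428.3 lb/h; overhead removed = 0.215×1428.3 = 307.08 lb/h.
Concentrate = 2300 − 307.08 = 1992.9 lb/h.
Mass fraction = 871.7/1992.9 = 0.4374.

0.4374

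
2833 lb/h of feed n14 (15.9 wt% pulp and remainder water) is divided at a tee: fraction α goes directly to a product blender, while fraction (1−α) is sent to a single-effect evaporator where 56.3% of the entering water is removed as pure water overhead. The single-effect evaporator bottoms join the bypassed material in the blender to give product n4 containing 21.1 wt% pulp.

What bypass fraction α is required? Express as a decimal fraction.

All 2833×0.159 = 450.45 lb/h of pulp reaches n4, so n4 = 450.45/0.211 = 2134.8 lb/h and vapour = 698.18 lb/h.
The evaporator receives (1−α)·2833 of feed at 0.841 water and removes 0.563 of that water:
0.563×0.841×(1−α)×2833 = 698.18
(1−α) = 698.18/1341.4 = 0.5205;  α = 0.4795.

0.480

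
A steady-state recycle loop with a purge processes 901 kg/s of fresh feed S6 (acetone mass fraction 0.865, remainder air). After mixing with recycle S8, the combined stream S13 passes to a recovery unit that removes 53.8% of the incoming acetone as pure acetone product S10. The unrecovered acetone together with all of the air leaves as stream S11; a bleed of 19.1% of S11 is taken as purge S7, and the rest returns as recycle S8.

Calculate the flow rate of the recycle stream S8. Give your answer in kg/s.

air enters only via S6 and leaves only via the purge: 901×0.135 = 0.191×(air in S11), and the recovery unit passes all air, so air in S13 = air in S11 = 636.83 kg/s.
acetone in S13: m_A = 901×0.865 + (1−0.191)·(1−0.538)·m_A, so m_A = 779.37/0.6262 = 1244.5 kg/s.
S11 = (1−0.538)×1244.5 + 636.83 = 1211.8 kg/s.
Recycle S8 = (1−0.191)×1211.8 = 980.34 kg/s.

980.3 kg/s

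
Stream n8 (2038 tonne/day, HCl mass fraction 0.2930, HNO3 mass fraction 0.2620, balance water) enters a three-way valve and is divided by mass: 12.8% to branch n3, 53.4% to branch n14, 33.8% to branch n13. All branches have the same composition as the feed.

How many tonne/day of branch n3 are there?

Branch n3 flow = 0.128×2038 = 260.86 tonne/day.

260.9 tonne/day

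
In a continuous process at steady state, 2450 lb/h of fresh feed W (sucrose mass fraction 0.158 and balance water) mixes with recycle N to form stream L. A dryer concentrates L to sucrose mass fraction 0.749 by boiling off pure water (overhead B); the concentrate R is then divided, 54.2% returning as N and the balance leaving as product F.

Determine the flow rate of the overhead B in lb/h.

Overall sucrose balance (none leaves overhead): sucrose in fresh feed = sucrose in product, i.e. 2450×0.158 = (1−0.542)·R·0.749.
R = 387.1/(0.749×0.458) = 1128.4 lb/h.
Recycle N = 0.542×1128.4 = 611.61 lb/h.
Combined feed L = 2450 + 611.61 = 3061.6 lb/h.
Overhead B = L − R = 3061.6 − 1128.4 = 1933.2 lb/h.

1933 lb/h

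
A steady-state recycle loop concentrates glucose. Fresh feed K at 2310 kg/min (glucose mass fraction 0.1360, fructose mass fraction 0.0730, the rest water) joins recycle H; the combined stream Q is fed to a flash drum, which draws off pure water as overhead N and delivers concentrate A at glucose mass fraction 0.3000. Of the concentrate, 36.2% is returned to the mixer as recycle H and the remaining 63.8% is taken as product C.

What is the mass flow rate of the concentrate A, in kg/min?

Overall glucose balance (none leaves overhead): glucose in fresh feed = glucose in product, i.e. 2310×0.136 = (1−0.362)·A·0.300.
A = 314.16/(0.300×0.638) = 1641.4 kg/min.

1641 kg/min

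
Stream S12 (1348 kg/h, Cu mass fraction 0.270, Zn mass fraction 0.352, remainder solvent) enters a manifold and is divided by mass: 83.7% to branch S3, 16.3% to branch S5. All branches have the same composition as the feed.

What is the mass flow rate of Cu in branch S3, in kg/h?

304.6 kg/h

Branch S3 total = 0.837×1348 = 1128.3 kg/h.
Cu in S3 = 0.270×1128.3 = 304.63 kg/h.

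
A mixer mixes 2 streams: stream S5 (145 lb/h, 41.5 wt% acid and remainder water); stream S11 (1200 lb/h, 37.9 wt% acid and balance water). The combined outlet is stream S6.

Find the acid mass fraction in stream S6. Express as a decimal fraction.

Total flow out = 145 + 1200 = 1345 lb/h.
acid in = 145×0.415 + 1200×0.379 = 514.98 lb/h.
acid mass fraction in S6 = 514.98/1345 = 0.383.

0.383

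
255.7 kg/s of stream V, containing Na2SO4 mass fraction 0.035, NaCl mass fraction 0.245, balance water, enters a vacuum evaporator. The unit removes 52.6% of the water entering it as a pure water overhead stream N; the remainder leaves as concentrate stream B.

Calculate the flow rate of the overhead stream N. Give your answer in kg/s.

water entering = 255.7×0.720 = 184.1 kg/s; overhead removed = 0.526×184.1 = 96.839 kg/s.

96.84 kg/s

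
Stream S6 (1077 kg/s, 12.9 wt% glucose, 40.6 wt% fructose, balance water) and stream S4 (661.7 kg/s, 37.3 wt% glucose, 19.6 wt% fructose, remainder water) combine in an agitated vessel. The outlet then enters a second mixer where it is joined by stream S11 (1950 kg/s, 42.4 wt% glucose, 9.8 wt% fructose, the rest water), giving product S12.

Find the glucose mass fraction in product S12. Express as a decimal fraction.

0.329

Overall, product flow = 3688.7 kg/s.
glucose in = 1077×0.129 + 661.7×0.373 + 1950×0.424 = 1212.5 kg/s.
glucose fraction in S12 = 0.329.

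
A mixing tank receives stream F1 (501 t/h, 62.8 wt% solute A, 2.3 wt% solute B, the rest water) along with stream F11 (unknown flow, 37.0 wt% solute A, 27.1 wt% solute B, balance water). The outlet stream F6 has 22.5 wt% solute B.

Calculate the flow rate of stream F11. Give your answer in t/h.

2200 t/h

Let F11 be the unknown flow. Total out = 501 + F11.
solute B balance: 11.523 + 0.271·F11 = 0.225·(501 + F11)
(0.271 − 0.225)·F11 = 0.225×501 − 11.523 = 101.2
F11 = 101.2 / 0.046 = 2200 t/h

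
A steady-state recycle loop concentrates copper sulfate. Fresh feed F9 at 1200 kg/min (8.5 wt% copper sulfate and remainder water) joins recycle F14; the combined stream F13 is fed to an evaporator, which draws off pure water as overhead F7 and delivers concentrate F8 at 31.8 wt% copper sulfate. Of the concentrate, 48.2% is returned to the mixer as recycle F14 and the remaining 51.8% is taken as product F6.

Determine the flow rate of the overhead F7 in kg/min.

Overall copper sulfate balance (none leaves overhead): copper sulfate in fresh feed = copper sulfate in product, i.e. 1200×0.085 = (1−0.482)·F8·0.318.
F8 = 102/(0.318×0.518) = 619.22 kg/min.
Recycle F14 = 0.482×619.22 = 298.46 kg/min.
Combined feed F13 = 1200 + 298.46 = 1498.5 kg/min.
Overhead F7 = F13 − F8 = 1498.5 − 619.22 = 879.25 kg/min.

879.2 kg/min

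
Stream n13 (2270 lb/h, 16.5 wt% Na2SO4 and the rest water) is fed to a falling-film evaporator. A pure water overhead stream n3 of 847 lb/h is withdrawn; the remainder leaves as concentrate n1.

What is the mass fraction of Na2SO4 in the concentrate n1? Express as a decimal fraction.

Na2SO4 is not removed: 2270×0.165 = 374.55 lb/h of Na2SO4 enters n1.
Concentrate = 2270 − 847 = 1423 lb/h.
Mass fraction = 374.55/1423 = 0.263.

0.263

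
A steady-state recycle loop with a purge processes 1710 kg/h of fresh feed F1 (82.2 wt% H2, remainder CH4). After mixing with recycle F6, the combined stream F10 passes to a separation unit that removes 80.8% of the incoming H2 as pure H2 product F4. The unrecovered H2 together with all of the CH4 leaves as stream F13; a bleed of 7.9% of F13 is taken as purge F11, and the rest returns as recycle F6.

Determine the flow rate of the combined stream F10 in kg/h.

CH4 enters only via F1 and leaves only via the purge: 1710×0.178 = 0.079×(CH4 in F13), and the separation unit passes all CH4, so CH4 in F10 = CH4 in F13 = 3852.9 kg/h.
H2 in F10: m_A = 1710×0.822 + (1−0.079)·(1−0.808)·m_A, so m_A = 1405.6/0.8232 = 1707.6 kg/h.
F10 = 1707.6 + 3852.9 = 5560.5 kg/h.

5560 kg/h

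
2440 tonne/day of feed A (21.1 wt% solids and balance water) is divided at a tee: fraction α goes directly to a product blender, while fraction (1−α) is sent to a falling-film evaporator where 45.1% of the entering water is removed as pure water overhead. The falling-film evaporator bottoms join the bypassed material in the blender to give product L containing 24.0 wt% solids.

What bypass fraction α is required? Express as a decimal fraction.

0.660

All 2440×0.211 = 514.84 tonne/day of solids reaches L, so L = 514.84/0.240 = 2145.2 tonne/day and vapour = 294.83 tonne/day.
The evaporator receives (1−α)·2440 of feed at 0.789 water and removes 0.451 of that water:
0.451×0.789×(1−α)×2440 = 294.83
(1−α) = 294.83/868.25 = 0.3396;  α = 0.6604.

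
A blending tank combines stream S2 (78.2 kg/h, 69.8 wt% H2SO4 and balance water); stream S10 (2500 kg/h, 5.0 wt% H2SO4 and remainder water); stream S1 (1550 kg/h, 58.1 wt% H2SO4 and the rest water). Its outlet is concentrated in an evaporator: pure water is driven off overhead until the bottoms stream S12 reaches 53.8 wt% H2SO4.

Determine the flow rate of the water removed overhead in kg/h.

2121 kg/h

H2SO4 entering = 78.2×0.698 + 2500×0.050 + 1550×0.581 = 1080.1 kg/h.
All H2SO4 reports to S12, so S12 = 1080.1/0.538 = 2007.7 kg/h.
Total feed = 4128.2 kg/h; overhead = 4128.2 − 2007.7 = 2120.5 kg/h.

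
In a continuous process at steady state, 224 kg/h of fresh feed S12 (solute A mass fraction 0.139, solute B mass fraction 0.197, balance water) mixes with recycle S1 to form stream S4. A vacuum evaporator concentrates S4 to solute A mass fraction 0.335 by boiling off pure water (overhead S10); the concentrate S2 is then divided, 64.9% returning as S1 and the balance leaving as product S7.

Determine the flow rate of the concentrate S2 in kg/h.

264.8 kg/h

Overall solute A balance (none leaves overhead): solute A in fresh feed = solute A in product, i.e. 224×0.139 = (1−0.649)·S2·0.335.
S2 = 31.136/(0.335×0.351) = 264.8 kg/h.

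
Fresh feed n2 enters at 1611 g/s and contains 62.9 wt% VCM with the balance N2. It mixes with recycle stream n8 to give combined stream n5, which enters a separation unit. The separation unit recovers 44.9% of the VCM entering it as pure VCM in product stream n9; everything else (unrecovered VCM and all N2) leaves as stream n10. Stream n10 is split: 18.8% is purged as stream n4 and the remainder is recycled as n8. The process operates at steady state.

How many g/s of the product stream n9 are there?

823.4 g/s

VCM in n5: m_A = 1611×0.629 + (1−0.188)·(1−0.449)·m_A, so m_A = 1013.3/0.5526 = 1833.8 g/s.
Product n9 = 0.449×1833.8 = 823.36 g/s.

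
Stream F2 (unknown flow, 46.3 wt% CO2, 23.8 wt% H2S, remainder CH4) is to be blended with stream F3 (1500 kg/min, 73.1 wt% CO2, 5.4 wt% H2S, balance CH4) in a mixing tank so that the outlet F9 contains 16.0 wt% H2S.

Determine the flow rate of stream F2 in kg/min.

2038 kg/min

Let F2 be the unknown flow. Total out = 1500 + F2.
H2S balance: 81 + 0.238·F2 = 0.160·(1500 + F2)
(0.238 − 0.160)·F2 = 0.160×1500 − 81 = 159
F2 = 159 / 0.078 = 2038.5 kg/min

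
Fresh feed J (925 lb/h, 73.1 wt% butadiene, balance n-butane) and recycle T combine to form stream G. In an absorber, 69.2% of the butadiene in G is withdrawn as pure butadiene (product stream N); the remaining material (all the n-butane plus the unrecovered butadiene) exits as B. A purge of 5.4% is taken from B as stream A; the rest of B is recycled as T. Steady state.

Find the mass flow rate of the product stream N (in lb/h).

butadiene in G: m_A = 925×0.731 + (1−0.054)·(1−0.692)·m_A, so m_A = 676.17/0.7086 = 954.2 lb/h.
Product N = 0.692×954.2 = 660.3 lb/h.

660.3 lb/h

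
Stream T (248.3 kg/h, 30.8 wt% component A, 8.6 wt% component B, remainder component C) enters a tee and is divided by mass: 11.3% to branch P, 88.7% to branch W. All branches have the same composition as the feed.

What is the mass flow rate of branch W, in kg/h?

220.2 kg/h

Branch W flow = 0.887×248.3 = 220.24 kg/h.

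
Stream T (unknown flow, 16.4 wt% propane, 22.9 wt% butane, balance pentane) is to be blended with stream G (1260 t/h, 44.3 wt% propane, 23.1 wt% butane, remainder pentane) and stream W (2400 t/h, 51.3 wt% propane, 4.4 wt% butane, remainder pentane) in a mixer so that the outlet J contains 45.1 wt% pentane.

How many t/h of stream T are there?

1133 t/h

Let T be the unknown flow. Total out = 3660 + T.
pentane balance: 1474 + 0.607·T = 0.451·(3660 + T)
(0.607 − 0.451)·T = 0.451×3660 − 1474 = 176.7
T = 176.7 / 0.156 = 1132.7 t/h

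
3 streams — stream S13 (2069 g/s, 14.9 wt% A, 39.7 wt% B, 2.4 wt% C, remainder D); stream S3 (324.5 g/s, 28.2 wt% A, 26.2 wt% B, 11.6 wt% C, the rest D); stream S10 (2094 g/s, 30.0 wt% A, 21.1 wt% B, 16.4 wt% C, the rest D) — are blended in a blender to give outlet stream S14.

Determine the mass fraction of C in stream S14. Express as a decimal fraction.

0.096

Total flow out = 2069 + 324.5 + 2094 = 4487.5 g/s.
C in = 2069×0.024 + 324.5×0.116 + 2094×0.164 = 430.71 g/s.
C mass fraction in S14 = 430.71/4487.5 = 0.096.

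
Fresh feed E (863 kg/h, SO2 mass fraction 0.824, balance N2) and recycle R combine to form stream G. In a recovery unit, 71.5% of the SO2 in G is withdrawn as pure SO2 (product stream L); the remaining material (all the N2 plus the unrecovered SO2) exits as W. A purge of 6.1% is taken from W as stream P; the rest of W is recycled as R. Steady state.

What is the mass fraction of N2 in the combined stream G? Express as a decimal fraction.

0.719

N2 enters only via E and leaves only via the purge: 863×0.176 = 0.061×(N2 in W), and the recovery unit passes all N2, so N2 in G = N2 in W = 2490 kg/h.
SO2 in G: m_A = 863×0.824 + (1−0.061)·(1−0.715)·m_A, so m_A = 711.11/0.7324 = 970.95 kg/h.
G = 970.95 + 2490 = 3460.9 kg/h.
N2 fraction in G = 2490/3460.9 = 0.719.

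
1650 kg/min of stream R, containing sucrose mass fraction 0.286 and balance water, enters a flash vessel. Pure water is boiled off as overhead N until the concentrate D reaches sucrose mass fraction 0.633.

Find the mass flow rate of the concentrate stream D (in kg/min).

sucrose is conserved: 1650×0.286 = 471.9 kg/min all reports to the concentrate.
Concentrate = 471.9/(target fraction) = 745.5 kg/min.

745.5 kg/min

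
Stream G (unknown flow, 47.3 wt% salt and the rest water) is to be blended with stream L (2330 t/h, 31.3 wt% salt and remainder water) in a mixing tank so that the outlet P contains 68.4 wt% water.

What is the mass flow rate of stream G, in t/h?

44.52 t/h

Let G be the unknown flow. Total out = 2330 + G.
water balance: 1600.7 + 0.527·G = 0.684·(2330 + G)
(0.527 − 0.684)·G = 0.684×2330 − 1600.7 = -6.99
G = -6.99 / -0.157 = 44.522 t/h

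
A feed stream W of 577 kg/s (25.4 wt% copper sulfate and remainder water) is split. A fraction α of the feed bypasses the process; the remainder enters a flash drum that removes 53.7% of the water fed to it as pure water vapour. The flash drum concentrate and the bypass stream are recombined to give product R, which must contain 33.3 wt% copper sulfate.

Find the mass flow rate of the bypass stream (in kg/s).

All 577×0.254 = 146.56 kg/s of copper sulfate reaches R, so R = 146.56/0.333 = 440.11 kg/s and vapour = 136.89 kg/s.
The evaporator receives (1−α)·577 of feed at 0.746 water and removes 0.537 of that water:
0.537×0.746×(1−α)×577 = 136.89
(1−α) = 136.89/231.15 = 0.5922;  α = 0.4078.
Bypass flow = 0.4078×577 = 235.3 kg/s.

235.3 kg/s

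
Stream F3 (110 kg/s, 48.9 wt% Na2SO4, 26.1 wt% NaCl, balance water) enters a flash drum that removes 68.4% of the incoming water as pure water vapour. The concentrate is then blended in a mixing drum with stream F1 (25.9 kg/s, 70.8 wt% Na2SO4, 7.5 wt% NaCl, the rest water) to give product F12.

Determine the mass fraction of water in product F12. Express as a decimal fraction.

0.122

Vapour removed = 0.684×0.250×110 = 18.81 kg/s; concentrate = 91.19 kg/s.
water reaching the mixer = 8.69 (from concentrate) + 25.9×0.217 = 14.31 kg/s.
Product flow = 91.19 + 25.9 = 117.09 kg/s; water fraction = 0.122.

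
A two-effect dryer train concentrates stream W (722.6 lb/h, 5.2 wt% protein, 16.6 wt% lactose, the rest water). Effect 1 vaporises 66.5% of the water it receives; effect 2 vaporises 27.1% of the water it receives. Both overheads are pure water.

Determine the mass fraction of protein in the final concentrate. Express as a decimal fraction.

water in feed = 722.6×0.782 = 565.07 lb/h.
After stage 1: water left = (1−0.665)×565.07 = 189.3; stream total = 346.83 lb/h.
After stage 2: water left = (1−0.271)×189.3 = 138; final concentrate = 295.53 lb/h.
protein fraction = 37.575/295.53 = 0.127.

0.127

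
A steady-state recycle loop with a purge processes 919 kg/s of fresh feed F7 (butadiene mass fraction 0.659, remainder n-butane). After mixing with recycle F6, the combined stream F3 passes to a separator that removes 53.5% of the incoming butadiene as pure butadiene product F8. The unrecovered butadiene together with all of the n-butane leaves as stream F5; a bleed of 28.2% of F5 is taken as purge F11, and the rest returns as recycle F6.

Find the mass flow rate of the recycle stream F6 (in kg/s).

n-butane enters only via F7 and leaves only via the purge: 919×0.341 = 0.282×(n-butane in F5), and the separator passes all n-butane, so n-butane in F3 = n-butane in F5 = 1111.3 kg/s.
butadiene in F3: m_A = 919×0.659 + (1−0.282)·(1−0.535)·m_A, so m_A = 605.62/0.6661 = 909.16 kg/s.
F5 = (1−0.535)×909.16 + 1111.3 = 1534 kg/s.
Recycle F6 = (1−0.282)×1534 = 1101.4 kg/s.

1101 kg/s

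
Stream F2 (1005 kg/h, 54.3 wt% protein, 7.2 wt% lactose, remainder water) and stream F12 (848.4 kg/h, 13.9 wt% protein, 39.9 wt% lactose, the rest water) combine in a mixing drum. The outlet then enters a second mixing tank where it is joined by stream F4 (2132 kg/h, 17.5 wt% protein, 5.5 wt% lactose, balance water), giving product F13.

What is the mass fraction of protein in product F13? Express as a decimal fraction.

Overall, product flow = 3985.4 kg/h.
protein in = 1005×0.543 + 848.4×0.139 + 2132×0.175 = 1036.7 kg/h.
protein fraction in F13 = 0.2601.

0.2601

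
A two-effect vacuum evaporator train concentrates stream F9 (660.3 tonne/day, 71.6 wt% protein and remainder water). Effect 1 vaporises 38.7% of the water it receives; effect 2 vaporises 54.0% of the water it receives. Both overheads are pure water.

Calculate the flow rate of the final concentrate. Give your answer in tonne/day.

water in feed = 660.3×0.284 = 187.53 tonne/day.
After stage 1: water left = (1−0.387)×187.53 = 114.95; stream total = 587.73 tonne/day.
After stage 2: water left = (1−0.540)×114.95 = 52.878; final concentrate = 525.65 tonne/day.

525.7 tonne/day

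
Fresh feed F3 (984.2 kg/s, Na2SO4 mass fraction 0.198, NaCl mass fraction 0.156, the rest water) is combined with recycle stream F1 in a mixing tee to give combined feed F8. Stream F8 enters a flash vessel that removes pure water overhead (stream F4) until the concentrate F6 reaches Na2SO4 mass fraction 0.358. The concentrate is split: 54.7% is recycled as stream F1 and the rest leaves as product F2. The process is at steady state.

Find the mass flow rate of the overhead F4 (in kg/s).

439.9 kg/s

Overall Na2SO4 balance (none leaves overhead): Na2SO4 in fresh feed = Na2SO4 in product, i.e. 984.2×0.198 = (1−0.547)·F6·0.358.
F6 = 194.87/(0.358×0.453) = 1201.6 kg/s.
Recycle F1 = 0.547×1201.6 = 657.29 kg/s.
Combined feed F8 = 984.2 + 657.29 = 1641.5 kg/s.
Overhead F4 = F8 − F6 = 1641.5 − 1201.6 = 439.87 kg/s.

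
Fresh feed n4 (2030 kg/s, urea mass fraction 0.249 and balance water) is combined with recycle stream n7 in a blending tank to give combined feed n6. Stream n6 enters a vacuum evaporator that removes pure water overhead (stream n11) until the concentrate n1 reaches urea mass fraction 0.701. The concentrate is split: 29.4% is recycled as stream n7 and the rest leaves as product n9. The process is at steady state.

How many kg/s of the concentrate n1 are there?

1021 kg/s

Overall urea balance (none leaves overhead): urea in fresh feed = urea in product, i.e. 2030×0.249 = (1−0.294)·n1·0.701.
n1 = 505.47/(0.701×0.706) = 1021.3 kg/s.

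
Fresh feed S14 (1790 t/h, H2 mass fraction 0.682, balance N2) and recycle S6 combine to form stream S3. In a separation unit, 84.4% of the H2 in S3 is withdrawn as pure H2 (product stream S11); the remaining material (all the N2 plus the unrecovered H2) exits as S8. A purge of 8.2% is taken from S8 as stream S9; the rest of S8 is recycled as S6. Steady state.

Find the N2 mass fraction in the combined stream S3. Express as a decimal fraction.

N2 enters only via S14 and leaves only via the purge: 1790×0.318 = 0.082×(N2 in S8), and the separation unit passes all N2, so N2 in S3 = N2 in S8 = 6941.7 t/h.
H2 in S3: m_A = 1790×0.682 + (1−0.082)·(1−0.844)·m_A, so m_A = 1220.8/0.8568 = 1424.8 t/h.
S3 = 1424.8 + 6941.7 = 8366.5 t/h.
N2 fraction in S3 = 6941.7/8366.5 = 0.830.

0.830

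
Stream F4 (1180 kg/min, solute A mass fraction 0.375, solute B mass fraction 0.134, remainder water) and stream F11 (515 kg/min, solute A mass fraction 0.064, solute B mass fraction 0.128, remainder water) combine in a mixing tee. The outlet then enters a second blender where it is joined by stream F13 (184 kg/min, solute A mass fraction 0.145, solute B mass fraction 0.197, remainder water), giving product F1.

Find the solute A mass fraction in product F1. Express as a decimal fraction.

Overall, product flow = 1879 kg/min.
solute A in = 1180×0.375 + 515×0.064 + 184×0.145 = 502.14 kg/min.
solute A fraction in F1 = 0.267.

0.267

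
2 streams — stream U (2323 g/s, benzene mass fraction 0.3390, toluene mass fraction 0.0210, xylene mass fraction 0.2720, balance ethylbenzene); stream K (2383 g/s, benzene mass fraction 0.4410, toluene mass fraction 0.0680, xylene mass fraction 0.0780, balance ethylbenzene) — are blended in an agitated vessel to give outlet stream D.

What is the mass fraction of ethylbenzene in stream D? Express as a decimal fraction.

Total flow out = 2323 + 2383 = 4706 g/s.
ethylbenzene in = 2323×0.368 + 2383×0.413 = 1839 g/s.
ethylbenzene mass fraction in D = 1839/4706 = 0.3908.

0.3908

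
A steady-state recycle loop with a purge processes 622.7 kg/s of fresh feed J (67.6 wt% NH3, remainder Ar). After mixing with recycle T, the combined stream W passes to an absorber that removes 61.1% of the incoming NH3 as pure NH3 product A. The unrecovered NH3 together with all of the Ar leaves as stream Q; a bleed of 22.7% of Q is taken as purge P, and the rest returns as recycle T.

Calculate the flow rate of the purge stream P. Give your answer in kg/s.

254.9 kg/s

Ar enters only via J and leaves only via the purge: 622.7×0.324 = 0.227×(Ar in Q), and the absorber passes all Ar, so Ar in W = Ar in Q = 888.79 kg/s.
NH3 in W: m_A = 622.7×0.676 + (1−0.227)·(1−0.611)·m_A, so m_A = 420.95/0.6993 = 601.95 kg/s.
Q = (1−0.611)×601.95 + 888.79 = 1122.9 kg/s.
Purge P = 0.227×1122.9 = 254.91 kg/s.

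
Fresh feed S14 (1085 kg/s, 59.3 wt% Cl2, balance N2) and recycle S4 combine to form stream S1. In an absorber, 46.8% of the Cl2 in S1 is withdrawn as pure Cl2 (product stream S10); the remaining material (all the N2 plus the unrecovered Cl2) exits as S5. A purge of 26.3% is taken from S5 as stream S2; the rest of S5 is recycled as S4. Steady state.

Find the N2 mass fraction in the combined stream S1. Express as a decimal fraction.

N2 enters only via S14 and leaves only via the purge: 1085×0.407 = 0.263×(N2 in S5), and the absorber passes all N2, so N2 in S1 = N2 in S5 = 1679.1 kg/s.
Cl2 in S1: m_A = 1085×0.593 + (1−0.263)·(1−0.468)·m_A, so m_A = 643.4/0.6079 = 1058.4 kg/s.
S1 = 1058.4 + 1679.1 = 2737.4 kg/s.
N2 fraction in S1 = 1679.1/2737.4 = 0.613.

0.613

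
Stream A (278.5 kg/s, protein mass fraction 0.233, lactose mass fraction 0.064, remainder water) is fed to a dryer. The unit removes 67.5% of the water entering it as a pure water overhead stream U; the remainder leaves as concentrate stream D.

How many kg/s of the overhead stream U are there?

132.2 kg/s

water entering = 278.5×0.703 = 195.79 kg/s; overhead removed = 0.675×195.79 = 132.16 kg/s.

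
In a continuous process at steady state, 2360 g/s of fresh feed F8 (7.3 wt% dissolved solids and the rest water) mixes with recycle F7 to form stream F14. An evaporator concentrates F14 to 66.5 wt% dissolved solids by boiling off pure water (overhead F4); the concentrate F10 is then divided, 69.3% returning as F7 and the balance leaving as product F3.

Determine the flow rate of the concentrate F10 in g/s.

Overall dissolved solids balance (none leaves overhead): dissolved solids in fresh feed = dissolved solids in product, i.e. 2360×0.073 = (1−0.693)·F10·0.665.
F10 = 172.28/(0.665×0.307) = 843.87 g/s.

843.9 g/s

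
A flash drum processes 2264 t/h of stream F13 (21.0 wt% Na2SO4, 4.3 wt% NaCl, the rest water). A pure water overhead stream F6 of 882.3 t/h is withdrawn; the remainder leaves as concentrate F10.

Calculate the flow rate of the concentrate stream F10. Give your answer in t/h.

Concentrate = 2264 − 882.3 = 1381.7 t/h.

1382 t/h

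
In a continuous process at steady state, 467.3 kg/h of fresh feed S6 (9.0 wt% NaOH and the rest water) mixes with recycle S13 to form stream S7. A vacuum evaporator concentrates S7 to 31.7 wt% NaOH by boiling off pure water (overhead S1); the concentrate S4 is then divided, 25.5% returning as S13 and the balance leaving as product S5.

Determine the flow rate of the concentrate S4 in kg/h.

178.1 kg/h

Overall NaOH balance (none leaves overhead): NaOH in fresh feed = NaOH in product, i.e. 467.3×0.090 = (1−0.255)·S4·0.317.
S4 = 42.057/(0.317×0.745) = 178.08 kg/h.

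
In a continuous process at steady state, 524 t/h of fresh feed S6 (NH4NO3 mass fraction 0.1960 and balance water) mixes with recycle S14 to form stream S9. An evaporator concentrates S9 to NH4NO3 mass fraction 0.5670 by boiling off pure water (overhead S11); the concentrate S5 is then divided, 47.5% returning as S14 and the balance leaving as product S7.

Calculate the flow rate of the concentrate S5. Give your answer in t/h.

345 t/h

Overall NH4NO3 balance (none leaves overhead): NH4NO3 in fresh feed = NH4NO3 in product, i.e. 524×0.196 = (1−0.475)·S5·0.567.
S5 = 102.7/(0.567×0.525) = 345.02 t/h.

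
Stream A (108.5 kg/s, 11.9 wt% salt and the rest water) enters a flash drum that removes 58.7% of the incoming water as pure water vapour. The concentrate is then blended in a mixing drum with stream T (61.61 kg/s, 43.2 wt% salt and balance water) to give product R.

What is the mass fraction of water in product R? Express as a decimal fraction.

Vapour removed = 0.587×0.881×108.5 = 56.11 kg/s; concentrate = 52.39 kg/s.
water reaching the mixer = 39.478 (from concentrate) + 61.61×0.568 = 74.473 kg/s.
Product flow = 52.39 + 61.61 = 114 kg/s; water fraction = 0.6533.

0.6533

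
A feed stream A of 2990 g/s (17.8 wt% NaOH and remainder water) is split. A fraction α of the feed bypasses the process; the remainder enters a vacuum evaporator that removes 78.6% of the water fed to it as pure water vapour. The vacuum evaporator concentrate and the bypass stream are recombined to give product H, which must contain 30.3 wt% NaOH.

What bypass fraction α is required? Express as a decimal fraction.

All 2990×0.178 = 532.22 g/s of NaOH reaches H, so H = 532.22/0.303 = 1756.5 g/s and vapour = 1233.5 g/s.
The evaporator receives (1−α)·2990 of feed at 0.822 water and removes 0.786 of that water:
0.786×0.822×(1−α)×2990 = 1233.5
(1−α) = 1233.5/1931.8 = 0.6385;  α = 0.3615.

0.361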